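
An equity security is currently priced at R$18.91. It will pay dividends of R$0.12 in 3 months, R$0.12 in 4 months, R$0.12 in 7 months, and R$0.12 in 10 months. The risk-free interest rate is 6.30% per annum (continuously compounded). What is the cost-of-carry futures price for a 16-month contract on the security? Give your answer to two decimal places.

R$20.06

PV(dividends) I = 0.12·e^(−0.0630·3/12) + 0.12·e^(−0.0630·4/12) + 0.12·e^(−0.0630·7/12) + 0.12·e^(−0.0630·10/12)
I = 0.1181 + 0.1175 + 0.1157 + 0.1139 = 0.4652
F = (S − I)·e^(rT) = (18.91 − 0.4652) · e^(0.0630·16/12)
= 18.4448 · e^0.084000 = 18.4448 × 1.087629 = R$20.06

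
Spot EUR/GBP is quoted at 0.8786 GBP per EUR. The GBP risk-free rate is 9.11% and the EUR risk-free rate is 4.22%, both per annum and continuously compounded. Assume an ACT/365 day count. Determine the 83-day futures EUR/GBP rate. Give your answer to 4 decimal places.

F = S·e^((r_GBP − r_EUR)T) = 0.8786 · e^((0.0911 − 0.0422) × 83/365)
= 0.8786 · e^0.011120 = 0.8786 × 1.011182
F = 0.8884 GBP per EUR

0.8884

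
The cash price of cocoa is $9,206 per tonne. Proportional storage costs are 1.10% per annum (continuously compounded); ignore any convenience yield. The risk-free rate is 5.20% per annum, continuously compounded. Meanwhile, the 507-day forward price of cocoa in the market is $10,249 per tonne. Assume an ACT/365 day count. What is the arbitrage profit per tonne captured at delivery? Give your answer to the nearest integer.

Fair forward: F* = S·e^(carry·T), with carry = (r + u) = 0.0520 + 0.0110 = 0.0630
F* = 9206 · e^(0.0630 × 507/365) = 9206 · e^0.087510 = 9206 × 1.091453 = $10047.9163
Market $10249 > fair $10047.9163: forward overpriced → cash-and-carry (buy spot, short the forward).
At maturity, profit = |F_mkt − F*| = |10249 − 10047.9163| = $201 per tonne

$201 per tonne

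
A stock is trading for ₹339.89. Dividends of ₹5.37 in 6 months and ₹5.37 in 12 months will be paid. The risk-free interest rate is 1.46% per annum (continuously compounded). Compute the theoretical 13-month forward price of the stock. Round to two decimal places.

PV(dividends) I = 5.37·e^(−0.0146·6/12) + 5.37·e^(−0.0146·12/12)
I = 5.3309 + 5.2922 = 10.6231
F = (S − I)·e^(rT) = (339.89 − 10.6231) · e^(0.0146·13/12)
= 329.2669 · e^0.015817 = 329.2669 × 1.015943 = ₹334.52

₹334.52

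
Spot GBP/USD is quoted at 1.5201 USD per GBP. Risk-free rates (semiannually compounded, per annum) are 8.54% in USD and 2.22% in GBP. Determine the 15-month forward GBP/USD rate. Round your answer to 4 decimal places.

By covered interest parity, F = S · (1+r_USD/2)^(2T) / (1+r_GBP/2)^(2T)
= 1.5201 × 1.110193 / 1.027981 = 1.5201 × 1.079974
F = 1.6417 USD per GBP

1.6417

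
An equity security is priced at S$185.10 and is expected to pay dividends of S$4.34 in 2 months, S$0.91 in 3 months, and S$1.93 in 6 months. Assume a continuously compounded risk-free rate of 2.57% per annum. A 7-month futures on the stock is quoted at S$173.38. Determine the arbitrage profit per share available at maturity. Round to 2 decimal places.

PV(dividends) I = 4.34·e^(−0.0257·2/12) + 0.91·e^(−0.0257·3/12) + 1.93·e^(−0.0257·6/12) = 7.1310
Fair futures F* = (S − I)·e^(rT) = (185.10 − 7.1310)·e^0.014992 = 177.9690 × 1.015105 = 180.6572
Market S$173.38 < fair 180.6572: forward underpriced → reverse cash-and-carry (short the stock, invest proceeds at r, pay the dividends, go long the forward).
Profit at T = |F_mkt − F*| = |173.38 − 180.6572| = S$7.28 per share

S$7.28 per share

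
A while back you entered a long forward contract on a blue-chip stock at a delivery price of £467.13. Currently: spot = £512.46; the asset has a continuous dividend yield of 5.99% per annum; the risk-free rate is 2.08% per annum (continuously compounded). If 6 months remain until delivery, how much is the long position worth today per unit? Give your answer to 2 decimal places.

Current fair forward for the remaining 6 months: F = S·e^((r − q)·T), (r − q) = 0.0208 − 0.0599 = -0.0391
F = 512.46 · e^(-0.0391 × 6/12) = 512.46 × 0.980640 = 502.5388
Value of long forward = (F − K)·e^(−rT) = (502.5388 − 467.13) · e^(−0.0208·6/12)
= 35.4088 × 0.989654 = 35.04

£35.04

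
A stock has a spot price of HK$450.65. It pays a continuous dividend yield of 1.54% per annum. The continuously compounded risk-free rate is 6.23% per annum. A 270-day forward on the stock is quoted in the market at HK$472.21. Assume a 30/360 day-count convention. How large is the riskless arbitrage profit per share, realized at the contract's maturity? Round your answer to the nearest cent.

Fair forward: F* = S·e^(carry·T), with carry = (r − q) = 0.0623 − 0.0154 = 0.0469
F* = 450.65 · e^(0.0469 × 270/360) = 450.65 · e^0.035175 = 450.65 × 1.035801 = HK$466.7837
Market HK$472.21 > fair HK$466.7837: forward overpriced → cash-and-carry (buy spot, short the forward).
At maturity, profit = |F_mkt − F*| = |472.21 − 466.7837| = HK$5.43 per share

HK$5.43 per share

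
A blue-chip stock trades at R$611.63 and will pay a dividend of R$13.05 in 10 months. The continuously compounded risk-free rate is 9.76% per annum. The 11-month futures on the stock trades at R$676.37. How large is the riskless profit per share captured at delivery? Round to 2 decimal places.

R$20.65 per share

PV(dividends) I = 13.05·e^(−0.0976·10/12) = 12.0306
Fair futures F* = (S − I)·e^(rT) = (611.63 − 12.0306)·e^0.089467 = 599.5994 × 1.093591 = 655.7165
Market R$676.37 > fair 655.7165: forward overpriced → cash-and-carry (borrow at r, buy the stock and collect the dividends, short the forward).
Profit at T = |F_mkt − F*| = |676.37 − 655.7165| = R$20.65 per share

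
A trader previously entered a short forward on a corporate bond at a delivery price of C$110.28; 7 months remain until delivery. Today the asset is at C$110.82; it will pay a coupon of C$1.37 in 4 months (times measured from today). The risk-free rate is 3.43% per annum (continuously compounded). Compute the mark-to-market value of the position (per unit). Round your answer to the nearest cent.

PV(remaining coupons) I = 1.37·e^(−0.0343·4/12) = 1.3544
Current forward F = (S − I)·e^(rT) = (110.82 − 1.3544)·e^(0.0343·7/12) = 109.4656 × 1.020210 = 111.6779
Value (long) = (F − K)·e^(−rT) = (111.6779 − 110.28) × 0.980191 = 1.3702
Short position value = −(long value) = -C$1.37

-C$1.37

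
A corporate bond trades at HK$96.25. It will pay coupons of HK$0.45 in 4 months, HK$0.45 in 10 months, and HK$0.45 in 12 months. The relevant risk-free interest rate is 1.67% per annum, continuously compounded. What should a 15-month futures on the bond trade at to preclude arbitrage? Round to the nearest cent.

HK$96.92

PV(coupons) I = 0.45·e^(−0.0167·4/12) + 0.45·e^(−0.0167·10/12) + 0.45·e^(−0.0167·12/12)
I = 0.4475 + 0.4438 + 0.4425 = 1.3338
F = (S − I)·e^(rT) = (96.25 − 1.3338) · e^(0.0167·15/12)
= 94.9162 · e^0.020875 = 94.9162 × 1.021094 = HK$96.92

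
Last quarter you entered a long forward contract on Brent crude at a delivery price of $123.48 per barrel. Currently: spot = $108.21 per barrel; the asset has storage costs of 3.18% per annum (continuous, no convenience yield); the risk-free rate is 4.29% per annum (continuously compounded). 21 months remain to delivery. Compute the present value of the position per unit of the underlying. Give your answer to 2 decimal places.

-$0.15 per barrel

Current fair forward for the remaining 21 months: F = S·e^((r + u)·T), (r + u) = 0.0429 + 0.0318 = 0.0747
F = 108.21 · e^(0.0747 × 21/12) = 108.21 × 1.139654 = 123.3220
Value of long forward = (F − K)·e^(−rT) = (123.3220 − 123.48) · e^(−0.0429·21/12)
= -0.1580 × 0.927674 = -0.15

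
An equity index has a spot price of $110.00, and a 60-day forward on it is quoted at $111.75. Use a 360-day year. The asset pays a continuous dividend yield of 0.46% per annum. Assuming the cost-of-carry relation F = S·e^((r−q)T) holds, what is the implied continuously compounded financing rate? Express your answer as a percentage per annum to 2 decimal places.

From F = S·e^((r−q)T): (r − q) = ln(F/S)/T
ln(111.75/110.00) = ln(1.015909) = 0.015784
(r − q) = 0.015784 / (60/360) = 0.094704
r = ln(F/S)/T + q = 0.094704 + 0.0046 = 0.099304
r = 9.93%

9.93%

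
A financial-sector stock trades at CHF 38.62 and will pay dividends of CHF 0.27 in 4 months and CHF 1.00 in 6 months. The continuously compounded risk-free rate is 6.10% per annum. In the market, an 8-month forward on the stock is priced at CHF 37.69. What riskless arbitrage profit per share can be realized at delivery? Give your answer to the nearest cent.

PV(dividends) I = 0.27·e^(−0.0610·4/12) + 1.00·e^(−0.0610·6/12) = 1.2345
Fair forward F* = (S − I)·e^(rT) = (38.62 − 1.2345)·e^0.040667 = 37.3855 × 1.041505 = 38.9372
Market CHF 37.69 < fair 38.9372: forward underpriced → reverse cash-and-carry (short the stock, invest proceeds at r, pay the dividends, go long the forward).
Profit at T = |F_mkt − F*| = |37.69 − 38.9372| = CHF 1.25 per share

CHF 1.25 per share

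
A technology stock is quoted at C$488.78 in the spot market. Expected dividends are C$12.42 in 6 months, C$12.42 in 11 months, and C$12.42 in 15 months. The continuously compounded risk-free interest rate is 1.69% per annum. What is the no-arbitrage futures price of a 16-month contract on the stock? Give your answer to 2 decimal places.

PV(dividends) I = 12.42·e^(−0.0169·6/12) + 12.42·e^(−0.0169·11/12) + 12.42·e^(−0.0169·15/12)
I = 12.3155 + 12.2291 + 12.1604 = 36.7050
F = (S − I)·e^(rT) = (488.78 − 36.7050) · e^(0.0169·16/12)
= 452.0750 · e^0.022533 = 452.0750 × 1.022789 = C$462.38

C$462.38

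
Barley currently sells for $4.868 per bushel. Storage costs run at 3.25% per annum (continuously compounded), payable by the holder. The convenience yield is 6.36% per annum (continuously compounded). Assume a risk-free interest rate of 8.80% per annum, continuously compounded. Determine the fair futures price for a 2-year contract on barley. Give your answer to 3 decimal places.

Net carry = r + u − y = 0.0880 + 0.0325 − 0.0636 = 0.0569
F = S·e^((r+u−y)T) = 4.868 · e^(0.0569 × 2) = 4.868 · e^0.113800
= 4.868 × 1.120528 = $5.455 per bushel

$5.455 per bushel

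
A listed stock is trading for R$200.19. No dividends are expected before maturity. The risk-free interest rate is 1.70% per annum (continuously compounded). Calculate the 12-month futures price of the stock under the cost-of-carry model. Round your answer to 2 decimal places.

R$203.62

F = S·e^(rT) = 200.19 · e^(0.0170 × 12/12)
= 200.19 · e^0.017000 = 200.19 × 1.017145
F = R$203.62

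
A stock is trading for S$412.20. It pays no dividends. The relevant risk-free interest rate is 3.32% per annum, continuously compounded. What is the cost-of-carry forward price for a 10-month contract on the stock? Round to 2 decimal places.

F = S·e^(rT) = 412.20 · e^(0.0332 × 10/12)
= 412.20 · e^0.027667 = 412.20 × 1.028053
F = S$423.76

S$423.76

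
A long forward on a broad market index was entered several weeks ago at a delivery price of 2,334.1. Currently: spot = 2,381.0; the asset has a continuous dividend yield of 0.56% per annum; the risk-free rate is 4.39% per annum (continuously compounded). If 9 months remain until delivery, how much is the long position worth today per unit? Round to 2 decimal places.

112.52

Current fair forward for the remaining 9 months: F = S·e^((r − q)·T), (r − q) = 0.0439 − 0.0056 = 0.0383
F = 2381.0 · e^(0.0383 × 9/12) = 2381.0 × 1.02914154 = 2450.3860
Value of long forward = (F − K)·e^(−rT) = (2450.3860 − 2334.1) · e^(−0.0439·9/12)
= 116.2860 × 0.96761113 = 112.52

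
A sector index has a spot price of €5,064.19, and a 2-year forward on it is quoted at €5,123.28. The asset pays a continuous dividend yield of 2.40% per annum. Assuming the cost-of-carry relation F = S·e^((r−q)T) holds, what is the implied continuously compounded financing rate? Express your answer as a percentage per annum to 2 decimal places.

From F = S·e^((r−q)T): (r − q) = ln(F/S)/T
ln(5123.28/5064.19) = ln(1.011668) = 0.011600
(r − q) = 0.011600 / (2) = 0.005800
r = ln(F/S)/T + q = 0.005800 + 0.0240 = 0.029800
r = 2.98%

2.98%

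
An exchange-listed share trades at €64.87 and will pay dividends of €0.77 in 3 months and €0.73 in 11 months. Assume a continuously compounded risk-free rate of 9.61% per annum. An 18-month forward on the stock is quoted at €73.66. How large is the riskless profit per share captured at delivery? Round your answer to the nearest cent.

€0.37 per share

PV(dividends) I = 0.77·e^(−0.0961·3/12) + 0.73·e^(−0.0961·11/12) = 1.4202
Fair forward F* = (S − I)·e^(rT) = (64.87 − 1.4202)·e^0.144150 = 63.4498 × 1.155057 = 73.2881
Market €73.66 > fair 73.2881: forward overpriced → cash-and-carry (borrow at r, buy the stock and collect the dividends, short the forward).
Profit at T = |F_mkt − F*| = |73.66 − 73.2881| = €0.37 per share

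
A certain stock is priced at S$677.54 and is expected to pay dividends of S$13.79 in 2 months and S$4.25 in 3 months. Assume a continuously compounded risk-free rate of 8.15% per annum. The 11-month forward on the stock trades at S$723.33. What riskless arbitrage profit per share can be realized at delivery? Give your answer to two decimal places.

PV(dividends) I = 13.79·e^(−0.0815·2/12) + 4.25·e^(−0.0815·3/12) = 17.7682
Fair forward F* = (S − I)·e^(rT) = (677.54 − 17.7682)·e^0.074708 = 659.7718 × 1.077569 = 710.9496
Market S$723.33 > fair 710.9496: forward overpriced → cash-and-carry (borrow at r, buy the stock and collect the dividends, short the forward).
Profit at T = |F_mkt − F*| = |723.33 − 710.9496| = S$12.38 per share

S$12.38 per share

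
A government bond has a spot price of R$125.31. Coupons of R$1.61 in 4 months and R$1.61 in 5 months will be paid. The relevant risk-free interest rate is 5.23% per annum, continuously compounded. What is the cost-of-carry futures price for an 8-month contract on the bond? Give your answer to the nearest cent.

R$126.49

PV(coupons) I = 1.61·e^(−0.0523·4/12) + 1.61·e^(−0.0523·5/12)
I = 1.5822 + 1.5753 = 3.1575
F = (S − I)·e^(rT) = (125.31 − 3.1575) · e^(0.0523·8/12)
= 122.1525 · e^0.034867 = 122.1525 × 1.035482 = R$126.49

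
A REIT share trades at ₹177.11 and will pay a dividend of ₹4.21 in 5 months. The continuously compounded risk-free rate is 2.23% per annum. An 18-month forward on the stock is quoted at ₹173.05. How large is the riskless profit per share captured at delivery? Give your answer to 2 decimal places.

PV(dividends) I = 4.21·e^(−0.0223·5/12) = 4.1711
Fair forward F* = (S − I)·e^(rT) = (177.11 − 4.1711)·e^0.033450 = 172.9389 × 1.034016 = 178.8216
Market ₹173.05 < fair 178.8216: forward underpriced → reverse cash-and-carry (short the stock, invest proceeds at r, pay the dividends, go long the forward).
Profit at T = |F_mkt − F*| = |173.05 − 178.8216| = ₹5.77 per share

₹5.77 per share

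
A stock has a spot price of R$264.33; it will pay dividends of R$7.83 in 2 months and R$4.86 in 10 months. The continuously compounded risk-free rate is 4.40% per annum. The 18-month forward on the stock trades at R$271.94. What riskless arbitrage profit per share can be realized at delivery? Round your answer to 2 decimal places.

PV(dividends) I = 7.83·e^(−0.0440·2/12) + 4.86·e^(−0.0440·10/12) = 12.4578
Fair forward F* = (S − I)·e^(rT) = (264.33 − 12.4578)·e^0.066000 = 251.8722 × 1.068227 = 269.0567
Market R$271.94 > fair 269.0567: forward overpriced → cash-and-carry (borrow at r, buy the stock and collect the dividends, short the forward).
Profit at T = |F_mkt − F*| = |271.94 − 269.0567| = R$2.88 per share

R$2.88 per share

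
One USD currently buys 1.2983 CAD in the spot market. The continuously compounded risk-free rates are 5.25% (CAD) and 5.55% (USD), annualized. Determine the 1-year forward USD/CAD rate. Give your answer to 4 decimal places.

F = S·e^((r_CAD − r_USD)T) = 1.2983 · e^((0.0525 − 0.0555) × 1)
= 1.2983 · e^-0.003000 = 1.2983 × 0.997004
F = 1.2944 CAD per USD

1.2944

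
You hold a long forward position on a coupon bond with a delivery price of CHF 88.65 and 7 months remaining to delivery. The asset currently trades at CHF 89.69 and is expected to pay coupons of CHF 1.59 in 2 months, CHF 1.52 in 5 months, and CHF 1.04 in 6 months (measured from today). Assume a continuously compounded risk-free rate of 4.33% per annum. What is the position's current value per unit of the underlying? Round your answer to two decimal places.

-CHF 0.84

PV(remaining coupons) I = 1.59·e^(−0.0433·2/12) + 1.52·e^(−0.0433·5/12) + 1.04·e^(−0.0433·6/12) = 4.0891
Current forward F = (S − I)·e^(rT) = (89.69 − 4.0891)·e^(0.0433·7/12) = 85.6009 × 1.025580 = 87.7906
Value (long) = (F − K)·e^(−rT) = (87.7906 − 88.65) × 0.975058 = -0.8380
Value = -CHF 0.84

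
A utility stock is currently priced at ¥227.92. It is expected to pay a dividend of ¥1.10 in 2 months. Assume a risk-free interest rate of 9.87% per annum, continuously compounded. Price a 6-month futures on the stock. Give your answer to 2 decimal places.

¥238.31

PV(dividends) I = 1.10·e^(−0.0987·2/12)
I = 1.0821
F = (S − I)·e^(rT) = (227.92 − 1.0821) · e^(0.0987·6/12)
= 226.8379 · e^0.049350 = 226.8379 × 1.050588 = ¥238.31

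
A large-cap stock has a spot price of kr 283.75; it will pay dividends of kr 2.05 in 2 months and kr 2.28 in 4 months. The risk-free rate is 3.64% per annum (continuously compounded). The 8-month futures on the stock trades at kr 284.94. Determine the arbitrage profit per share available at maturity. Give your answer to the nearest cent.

kr 1.38 per share

PV(dividends) I = 2.05·e^(−0.0364·2/12) + 2.28·e^(−0.0364·4/12) = 4.2901
Fair futures F* = (S − I)·e^(rT) = (283.75 − 4.2901)·e^0.024267 = 279.4599 × 1.024564 = 286.3246
Market kr 284.94 < fair 286.3246: forward underpriced → reverse cash-and-carry (short the stock, invest proceeds at r, pay the dividends, go long the forward).
Profit at T = |F_mkt − F*| = |284.94 − 286.3246| = kr 1.38 per share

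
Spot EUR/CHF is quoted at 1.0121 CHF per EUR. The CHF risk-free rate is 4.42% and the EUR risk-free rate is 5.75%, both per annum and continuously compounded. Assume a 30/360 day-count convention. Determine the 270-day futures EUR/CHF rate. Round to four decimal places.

1.0021

F = S·e^((r_CHF − r_EUR)T) = 1.0121 · e^((0.0442 − 0.0575) × 270/360)
= 1.0121 · e^-0.009975 = 1.0121 × 0.990075
F = 1.0021 CHF per EUR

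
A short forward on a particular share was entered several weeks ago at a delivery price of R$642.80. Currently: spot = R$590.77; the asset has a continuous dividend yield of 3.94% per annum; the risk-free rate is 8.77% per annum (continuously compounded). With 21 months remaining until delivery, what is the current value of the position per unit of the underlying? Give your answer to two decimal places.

Current fair forward for the remaining 21 months: F = S·e^((r − q)·T), (r − q) = 0.0877 − 0.0394 = 0.0483
F = 590.77 · e^(0.0483 × 21/12) = 590.77 × 1.088200 = 642.8759
Value of long forward = (F − K)·e^(−rT) = (642.8759 − 642.80) · e^(−0.0877·21/12)
= 0.0759 × 0.857722 = 0.07
Short position value = −(long value) = -R$0.07

-R$0.07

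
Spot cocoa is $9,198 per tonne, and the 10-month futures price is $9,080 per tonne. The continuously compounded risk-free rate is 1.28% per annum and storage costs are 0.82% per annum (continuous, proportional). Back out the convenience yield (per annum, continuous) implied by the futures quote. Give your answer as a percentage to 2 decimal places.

F = S·e^((r+u−y)T) ⇒ (r+u−y) = ln(F/S)/T
ln(9080/9198) = -0.012912; /T ⇒ -0.015494
y = r + u − ln(F/S)/T = 0.0128 + 0.0082 + 0.015494 = 0.036494
y = 3.65%

3.65%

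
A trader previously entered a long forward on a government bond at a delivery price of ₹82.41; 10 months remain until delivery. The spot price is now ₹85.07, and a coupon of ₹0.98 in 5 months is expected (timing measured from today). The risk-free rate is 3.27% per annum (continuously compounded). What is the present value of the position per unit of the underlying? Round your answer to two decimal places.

PV(remaining coupons) I = 0.98·e^(−0.0327·5/12) = 0.9667
Current forward F = (S − I)·e^(rT) = (85.07 − 0.9667)·e^(0.0327·10/12) = 84.1033 × 1.027625 = 86.4267
Value (long) = (F − K)·e^(−rT) = (86.4267 − 82.41) × 0.973118 = 3.9087
Value = ₹3.91

₹3.91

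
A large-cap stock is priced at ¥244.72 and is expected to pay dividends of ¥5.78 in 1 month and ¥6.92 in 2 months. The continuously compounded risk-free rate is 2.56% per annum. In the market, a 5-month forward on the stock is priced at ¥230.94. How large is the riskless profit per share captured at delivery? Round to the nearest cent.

PV(dividends) I = 5.78·e^(−0.0256·1/12) + 6.92·e^(−0.0256·2/12) = 12.6582
Fair forward F* = (S − I)·e^(rT) = (244.72 − 12.6582)·e^0.010667 = 232.0618 × 1.010724 = 234.5504
Market ¥230.94 < fair 234.5504: forward underpriced → reverse cash-and-carry (short the stock, invest proceeds at r, pay the dividends, go long the forward).
Profit at T = |F_mkt − F*| = |230.94 − 234.5504| = ¥3.61 per share

¥3.61 per share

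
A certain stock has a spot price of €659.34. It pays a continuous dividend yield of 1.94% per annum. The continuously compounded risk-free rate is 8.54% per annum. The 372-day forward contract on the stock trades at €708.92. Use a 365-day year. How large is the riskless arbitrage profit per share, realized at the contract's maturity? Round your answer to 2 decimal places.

Fair forward: F* = S·e^(carry·T), with carry = (r − q) = 0.0854 − 0.0194 = 0.0660
F* = 659.34 · e^(0.0660 × 372/365) = 659.34 · e^0.067266 = 659.34 × 1.069580 = €705.2169
Market €708.92 > fair €705.2169: forward overpriced → cash-and-carry (buy spot, short the forward).
At maturity, profit = |F_mkt − F*| = |708.92 − 705.2169| = €3.70 per share

€3.70 per share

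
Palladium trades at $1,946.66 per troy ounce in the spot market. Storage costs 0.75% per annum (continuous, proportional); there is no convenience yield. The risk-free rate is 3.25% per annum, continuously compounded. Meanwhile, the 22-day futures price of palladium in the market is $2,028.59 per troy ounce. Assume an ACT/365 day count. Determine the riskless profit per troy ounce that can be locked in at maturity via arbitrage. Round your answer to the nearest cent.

Fair futures: F* = S·e^(carry·T), with carry = (r + u) = 0.0325 + 0.0075 = 0.0400
F* = 1946.66 · e^(0.0400 × 22/365) = 1946.66 · e^0.00241096 = 1946.66 × 1.00241387 = $1951.3590
Market $2028.59 > fair $1951.3590: forward overpriced → cash-and-carry (buy spot, short the forward).
At maturity, profit = |F_mkt − F*| = |2028.59 − 1951.3590| = $77.23 per troy ounce

$77.23 per troy ounce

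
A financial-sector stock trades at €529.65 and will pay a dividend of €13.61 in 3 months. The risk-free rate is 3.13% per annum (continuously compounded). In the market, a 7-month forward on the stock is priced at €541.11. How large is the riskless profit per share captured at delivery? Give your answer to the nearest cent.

€15.45 per share

PV(dividends) I = 13.61·e^(−0.0313·3/12) = 13.5039
Fair forward F* = (S − I)·e^(rT) = (529.65 − 13.5039)·e^0.018258 = 516.1461 × 1.018426 = 525.6566
Market €541.11 > fair 525.6566: forward overpriced → cash-and-carry (borrow at r, buy the stock and collect the dividends, short the forward).
Profit at T = |F_mkt − F*| = |541.11 − 525.6566| = €15.45 per share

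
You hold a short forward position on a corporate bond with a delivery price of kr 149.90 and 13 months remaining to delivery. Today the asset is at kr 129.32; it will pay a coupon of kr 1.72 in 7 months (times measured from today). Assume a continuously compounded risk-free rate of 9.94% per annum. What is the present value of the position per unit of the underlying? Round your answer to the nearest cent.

PV(remaining coupons) I = 1.72·e^(−0.0994·7/12) = 1.6231
Current forward F = (S − I)·e^(rT) = (129.32 − 1.6231)·e^(0.0994·13/12) = 127.6969 × 1.113695 = 142.2154
Value (long) = (F − K)·e^(−rT) = (142.2154 − 149.90) × 0.897912 = -6.9001
Short position value = −(long value) = kr 6.90

kr 6.90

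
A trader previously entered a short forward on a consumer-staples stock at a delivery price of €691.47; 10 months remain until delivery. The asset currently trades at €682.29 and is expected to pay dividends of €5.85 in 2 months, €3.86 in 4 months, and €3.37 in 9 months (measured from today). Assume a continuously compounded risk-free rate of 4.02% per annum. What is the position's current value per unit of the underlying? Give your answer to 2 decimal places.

PV(remaining dividends) I = 5.85·e^(−0.0402·2/12) + 3.86·e^(−0.0402·4/12) + 3.37·e^(−0.0402·9/12) = 12.8895
Current forward F = (S − I)·e^(rT) = (682.29 − 12.8895)·e^(0.0402·10/12) = 669.4005 × 1.034067 = 692.2050
Value (long) = (F − K)·e^(−rT) = (692.2050 − 691.47) × 0.967055 = 0.7108
Short position value = −(long value) = -€0.71

-€0.71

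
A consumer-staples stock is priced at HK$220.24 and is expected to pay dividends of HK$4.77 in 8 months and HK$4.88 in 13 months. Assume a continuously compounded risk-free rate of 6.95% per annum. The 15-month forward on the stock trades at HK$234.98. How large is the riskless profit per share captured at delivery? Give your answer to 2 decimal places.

HK$4.66 per share

PV(dividends) I = 4.77·e^(−0.0695·8/12) + 4.88·e^(−0.0695·13/12) = 9.0801
Fair forward F* = (S − I)·e^(rT) = (220.24 − 9.0801)·e^0.086875 = 211.1599 × 1.090760 = 230.3248
Market HK$234.98 > fair 230.3248: forward overpriced → cash-and-carry (borrow at r, buy the stock and collect the dividends, short the forward).
Profit at T = |F_mkt − F*| = |234.98 − 230.3248| = HK$4.66 per share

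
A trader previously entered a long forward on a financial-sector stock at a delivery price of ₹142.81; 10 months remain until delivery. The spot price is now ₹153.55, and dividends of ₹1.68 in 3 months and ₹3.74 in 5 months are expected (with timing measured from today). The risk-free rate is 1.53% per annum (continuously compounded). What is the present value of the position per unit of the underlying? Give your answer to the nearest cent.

PV(remaining dividends) I = 1.68·e^(−0.0153·3/12) + 3.74·e^(−0.0153·5/12) = 5.3898
Current forward F = (S − I)·e^(rT) = (153.55 − 5.3898)·e^(0.0153·10/12) = 148.1602 × 1.012832 = 150.0614
Value (long) = (F − K)·e^(−rT) = (150.0614 − 142.81) × 0.987331 = 7.1595
Value = ₹7.16

₹7.16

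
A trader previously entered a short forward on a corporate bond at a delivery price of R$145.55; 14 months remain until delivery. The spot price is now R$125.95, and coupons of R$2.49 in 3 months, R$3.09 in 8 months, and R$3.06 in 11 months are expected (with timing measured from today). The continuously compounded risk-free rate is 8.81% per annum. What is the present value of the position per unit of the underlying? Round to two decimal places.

R$13.56

PV(remaining coupons) I = 2.49·e^(−0.0881·3/12) + 3.09·e^(−0.0881·8/12) + 3.06·e^(−0.0881·11/12) = 8.1721
Current forward F = (S − I)·e^(rT) = (125.95 − 8.1721)·e^(0.0881·14/12) = 117.7779 × 1.108251 = 130.5275
Value (long) = (F − K)·e^(−rT) = (130.5275 − 145.55) × 0.902322 = -13.5551
Short position value = −(long value) = R$13.56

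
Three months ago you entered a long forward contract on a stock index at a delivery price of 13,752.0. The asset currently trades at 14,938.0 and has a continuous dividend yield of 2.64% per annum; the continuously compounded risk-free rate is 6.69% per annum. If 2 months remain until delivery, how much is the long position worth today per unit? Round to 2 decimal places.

Current fair forward for the remaining 2 months: F = S·e^((r − q)·T), (r − q) = 0.0669 − 0.0264 = 0.0405
F = 14938.0 · e^(0.0405 × 2/12) = 14938.0 × 1.00677283 = 15039.1725
Value of long forward = (F − K)·e^(−rT) = (15039.1725 − 13752.0) · e^(−0.0669·2/12)
= 1287.1725 × 0.98891193 = 1272.90

1272.90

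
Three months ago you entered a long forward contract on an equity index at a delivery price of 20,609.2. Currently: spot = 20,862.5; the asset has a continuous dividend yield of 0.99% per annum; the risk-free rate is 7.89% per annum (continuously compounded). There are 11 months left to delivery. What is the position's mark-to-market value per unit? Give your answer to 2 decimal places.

1502.76

Current fair forward for the remaining 11 months: F = S·e^((r − q)·T), (r − q) = 0.0789 − 0.0099 = 0.0690
F = 20862.5 · e^(0.0690 × 11/12) = 20862.5 × 1.06529313 = 22224.6779
Value of long forward = (F − K)·e^(−rT) = (22224.6779 − 20609.2) · e^(−0.0789·11/12)
= 1615.4779 × 0.93022852 = 1502.76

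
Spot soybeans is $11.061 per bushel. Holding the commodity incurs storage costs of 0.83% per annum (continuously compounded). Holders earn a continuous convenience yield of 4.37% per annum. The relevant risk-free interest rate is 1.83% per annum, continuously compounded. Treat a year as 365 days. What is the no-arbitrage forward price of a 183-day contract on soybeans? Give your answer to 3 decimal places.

$10.967 per bushel

Net carry = r + u − y = 0.0183 + 0.0083 − 0.0437 = -0.0171
F = S·e^((r+u−y)T) = 11.061 · e^(-0.0171 × 183/365) = 11.061 · e^-0.008573
= 11.061 × 0.991464 = $10.967 per bushel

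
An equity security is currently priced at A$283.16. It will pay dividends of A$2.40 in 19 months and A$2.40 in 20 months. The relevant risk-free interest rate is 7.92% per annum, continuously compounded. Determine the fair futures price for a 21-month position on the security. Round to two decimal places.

PV(dividends) I = 2.40·e^(−0.0792·19/12) + 2.40·e^(−0.0792·20/12)
I = 2.1171 + 2.1032 = 4.2203
F = (S − I)·e^(rT) = (283.16 − 4.2203) · e^(0.0792·21/12)
= 278.9397 · e^0.138600 = 278.9397 × 1.148665 = A$320.41

A$320.41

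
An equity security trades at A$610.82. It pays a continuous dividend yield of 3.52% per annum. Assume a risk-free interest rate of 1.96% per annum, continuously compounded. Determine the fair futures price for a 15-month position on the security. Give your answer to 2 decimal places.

A$599.02

F = S·e^((r − q)T) = 610.82 · e^((0.0196 − 0.0352) × 15/12)
= 610.82 · e^-0.019500 = 610.82 × 0.980689
F = A$599.02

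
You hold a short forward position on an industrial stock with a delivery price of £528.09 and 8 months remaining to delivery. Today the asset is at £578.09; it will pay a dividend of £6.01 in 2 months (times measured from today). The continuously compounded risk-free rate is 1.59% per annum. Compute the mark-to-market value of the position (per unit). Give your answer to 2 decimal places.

PV(remaining dividends) I = 6.01·e^(−0.0159·2/12) = 5.9941
Current forward F = (S − I)·e^(rT) = (578.09 − 5.9941)·e^(0.0159·8/12) = 572.0959 × 1.010656 = 578.1922
Value (long) = (F − K)·e^(−rT) = (578.1922 − 528.09) × 0.989456 = 49.5739
Short position value = −(long value) = -£49.57

-£49.57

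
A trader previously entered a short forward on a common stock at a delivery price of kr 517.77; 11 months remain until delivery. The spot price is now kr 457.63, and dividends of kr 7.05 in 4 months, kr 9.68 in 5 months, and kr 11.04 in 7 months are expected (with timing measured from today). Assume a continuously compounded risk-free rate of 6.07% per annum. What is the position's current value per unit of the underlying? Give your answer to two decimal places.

PV(remaining dividends) I = 7.05·e^(−0.0607·4/12) + 9.68·e^(−0.0607·5/12) + 11.04·e^(−0.0607·7/12) = 27.0030
Current forward F = (S − I)·e^(rT) = (457.63 − 27.0030)·e^(0.0607·11/12) = 430.6270 × 1.057219 = 455.2670
Value (long) = (F − K)·e^(−rT) = (455.2670 − 517.77) × 0.945878 = -59.1202
Short position value = −(long value) = kr 59.12

kr 59.12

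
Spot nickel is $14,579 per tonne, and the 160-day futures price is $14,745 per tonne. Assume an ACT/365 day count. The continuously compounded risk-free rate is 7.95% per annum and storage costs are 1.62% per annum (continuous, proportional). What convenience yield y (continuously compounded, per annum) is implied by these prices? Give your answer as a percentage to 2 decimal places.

6.99%

F = S·e^((r+u−y)T) ⇒ (r+u−y) = ln(F/S)/T
ln(14745/14579) = 0.011322; /T ⇒ 0.025828
y = r + u − ln(F/S)/T = 0.0795 + 0.0162 − 0.025828 = 0.069872
y = 6.99%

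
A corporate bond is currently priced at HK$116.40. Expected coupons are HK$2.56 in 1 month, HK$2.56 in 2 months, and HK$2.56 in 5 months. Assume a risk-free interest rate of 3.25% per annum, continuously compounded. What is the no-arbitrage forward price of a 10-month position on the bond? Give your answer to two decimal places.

HK$111.76

PV(coupons) I = 2.56·e^(−0.0325·1/12) + 2.56·e^(−0.0325·2/12) + 2.56·e^(−0.0325·5/12)
I = 2.5531 + 2.5462 + 2.5256 = 7.6249
F = (S − I)·e^(rT) = (116.40 − 7.6249) · e^(0.0325·10/12)
= 108.7751 · e^0.027083 = 108.7751 × 1.027453 = HK$111.76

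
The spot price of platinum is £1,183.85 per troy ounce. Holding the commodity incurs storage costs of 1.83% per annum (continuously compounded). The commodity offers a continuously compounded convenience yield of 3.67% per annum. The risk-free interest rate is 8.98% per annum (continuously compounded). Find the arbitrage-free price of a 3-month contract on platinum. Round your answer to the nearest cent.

Net carry = r + u − y = 0.0898 + 0.0183 − 0.0367 = 0.0714
F = S·e^((r+u−y)T) = 1183.85 · e^(0.0714 × 3/12) = 1183.85 · e^0.01785000
= 1183.85 × 1.01801026 = £1,205.17 per troy ounce

£1,205.17 per troy ounce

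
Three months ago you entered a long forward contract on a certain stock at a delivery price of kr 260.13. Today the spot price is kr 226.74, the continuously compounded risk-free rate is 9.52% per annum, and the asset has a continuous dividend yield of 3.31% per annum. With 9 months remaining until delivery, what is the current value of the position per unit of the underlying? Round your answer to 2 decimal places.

Current fair forward for the remaining 9 months: F = S·e^((r − q)·T), (r − q) = 0.0952 − 0.0331 = 0.0621
F = 226.74 · e^(0.0621 × 9/12) = 226.74 × 1.047677 = 237.5503
Value of long forward = (F − K)·e^(−rT) = (237.5503 − 260.13) · e^(−0.0952·9/12)
= -22.5797 × 0.931089 = -21.02

-kr 21.02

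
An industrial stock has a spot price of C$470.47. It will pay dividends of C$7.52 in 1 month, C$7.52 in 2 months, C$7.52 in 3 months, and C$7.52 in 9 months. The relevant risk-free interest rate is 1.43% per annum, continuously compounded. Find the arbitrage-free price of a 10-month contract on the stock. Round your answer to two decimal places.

C$445.80

PV(dividends) I = 7.52·e^(−0.0143·1/12) + 7.52·e^(−0.0143·2/12) + 7.52·e^(−0.0143·3/12) + 7.52·e^(−0.0143·9/12)
I = 7.5110 + 7.5021 + 7.4932 + 7.4398 = 29.9461
F = (S − I)·e^(rT) = (470.47 − 29.9461) · e^(0.0143·10/12)
= 440.5239 · e^0.011917 = 440.5239 × 1.011988 = C$445.80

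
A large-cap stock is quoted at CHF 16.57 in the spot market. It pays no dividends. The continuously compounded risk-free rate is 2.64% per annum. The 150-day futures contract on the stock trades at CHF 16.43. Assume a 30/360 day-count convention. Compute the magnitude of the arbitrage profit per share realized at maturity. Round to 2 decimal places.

Fair futures: F* = S·e^(carry·T), with carry = r = 0.0264
F* = 16.57 · e^(0.0264 × 150/360) = 16.57 · e^0.011000 = 16.57 × 1.011061 = CHF 16.7533
Market CHF 16.43 < fair CHF 16.7533: forward underpriced → reverse cash-and-carry (short spot, go long the forward).
At maturity, profit = |F_mkt − F*| = |16.43 − 16.7533| = CHF 0.32 per share

CHF 0.32 per share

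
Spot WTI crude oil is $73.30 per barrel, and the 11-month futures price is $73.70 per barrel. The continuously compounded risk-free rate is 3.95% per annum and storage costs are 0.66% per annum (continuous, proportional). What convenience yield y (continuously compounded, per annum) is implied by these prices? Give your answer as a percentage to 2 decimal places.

F = S·e^((r+u−y)T) ⇒ (r+u−y) = ln(F/S)/T
ln(73.70/73.30) = 0.005442; /T ⇒ 0.005937
y = r + u − ln(F/S)/T = 0.0395 + 0.0066 − 0.005937 = 0.040163
y = 4.02%

4.02%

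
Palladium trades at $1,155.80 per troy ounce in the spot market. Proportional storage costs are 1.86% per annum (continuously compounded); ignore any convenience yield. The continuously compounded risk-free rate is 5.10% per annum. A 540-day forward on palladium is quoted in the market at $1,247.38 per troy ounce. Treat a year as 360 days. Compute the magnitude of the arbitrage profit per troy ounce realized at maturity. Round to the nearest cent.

Fair forward: F* = S·e^(carry·T), with carry = (r + u) = 0.0510 + 0.0186 = 0.0696
F* = 1155.80 · e^(0.0696 × 540/360) = 1155.80 · e^0.10440000 = 1155.80 × 1.11004438 = $1282.9893
Market $1247.38 < fair $1282.9893: forward underpriced → reverse cash-and-carry (short spot, go long the forward).
At maturity, profit = |F_mkt − F*| = |1247.38 − 1282.9893| = $35.61 per troy ounce

$35.61 per troy ounce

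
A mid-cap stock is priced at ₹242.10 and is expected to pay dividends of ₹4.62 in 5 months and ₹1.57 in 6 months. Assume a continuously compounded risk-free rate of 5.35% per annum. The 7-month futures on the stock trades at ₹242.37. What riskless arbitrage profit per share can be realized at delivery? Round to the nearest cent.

₹1.17 per share

PV(dividends) I = 4.62·e^(−0.0535·5/12) + 1.57·e^(−0.0535·6/12) = 6.0467
Fair futures F* = (S − I)·e^(rT) = (242.10 − 6.0467)·e^0.031208 = 236.0533 × 1.031700 = 243.5362
Market ₹242.37 < fair 243.5362: forward underpriced → reverse cash-and-carry (short the stock, invest proceeds at r, pay the dividends, go long the forward).
Profit at T = |F_mkt − F*| = |242.37 − 243.5362| = ₹1.17 per share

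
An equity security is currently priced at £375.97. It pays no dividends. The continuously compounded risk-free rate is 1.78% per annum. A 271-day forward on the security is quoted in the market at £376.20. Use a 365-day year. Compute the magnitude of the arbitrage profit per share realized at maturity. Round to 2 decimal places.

Fair forward: F* = S·e^(carry·T), with carry = r = 0.0178
F* = 375.97 · e^(0.0178 × 271/365) = 375.97 · e^0.013216 = 375.97 × 1.013304 = £380.9719
Market £376.20 < fair £380.9719: forward underpriced → reverse cash-and-carry (short spot, go long the forward).
At maturity, profit = |F_mkt − F*| = |376.20 − 380.9719| = £4.77 per share

£4.77 per share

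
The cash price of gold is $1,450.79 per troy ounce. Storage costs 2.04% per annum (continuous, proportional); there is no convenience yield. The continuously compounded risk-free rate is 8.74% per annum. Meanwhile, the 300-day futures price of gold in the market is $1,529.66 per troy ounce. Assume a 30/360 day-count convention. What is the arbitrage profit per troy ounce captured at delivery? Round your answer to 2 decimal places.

Fair futures: F* = S·e^(carry·T), with carry = (r + u) = 0.0874 + 0.0204 = 0.1078
F* = 1450.79 · e^(0.1078 × 300/360) = 1450.79 · e^0.08983333 = 1450.79 × 1.09399193 = $1587.1526
Market $1529.66 < fair $1587.1526: forward underpriced → reverse cash-and-carry (short spot, go long the forward).
At maturity, profit = |F_mkt − F*| = |1529.66 − 1587.1526| = $57.49 per troy ounce

$57.49 per troy ounce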